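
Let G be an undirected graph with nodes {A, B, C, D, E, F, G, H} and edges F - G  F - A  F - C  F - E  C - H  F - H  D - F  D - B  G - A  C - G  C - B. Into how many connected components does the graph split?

1

Starting from A we can reach A, B, C, D, E, F, G, H. That is one component of size 8.
Total: 1 component.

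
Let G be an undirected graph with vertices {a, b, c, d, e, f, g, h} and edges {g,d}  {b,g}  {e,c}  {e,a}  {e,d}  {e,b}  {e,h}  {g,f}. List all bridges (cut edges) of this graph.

a-e, c-e, e-h, f-g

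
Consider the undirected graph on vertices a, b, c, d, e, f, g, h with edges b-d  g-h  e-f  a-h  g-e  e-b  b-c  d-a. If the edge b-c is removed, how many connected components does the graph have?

Before removal there is 1 component.
b-c is a bridge — removing it separates b's side from c's side.
After removal: 2 components.

2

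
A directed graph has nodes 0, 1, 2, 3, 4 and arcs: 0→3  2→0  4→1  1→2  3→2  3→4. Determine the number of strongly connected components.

1

{0, 1, 2, 3, 4} are all mutually reachable — one SCC of size 5.
That gives 1 strongly connected component.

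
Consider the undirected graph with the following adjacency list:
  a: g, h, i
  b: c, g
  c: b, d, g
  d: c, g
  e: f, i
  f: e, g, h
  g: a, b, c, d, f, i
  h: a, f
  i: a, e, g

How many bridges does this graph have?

The edges on the cycle g-a-h-f-g are not bridges since each lies on that cycle.
Every edge lies on some cycle, so there are no bridges.

0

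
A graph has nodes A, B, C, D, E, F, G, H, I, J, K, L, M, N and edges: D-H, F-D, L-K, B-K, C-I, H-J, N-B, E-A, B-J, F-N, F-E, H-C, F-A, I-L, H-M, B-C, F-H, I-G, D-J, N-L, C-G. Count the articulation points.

Removing F increases the component count from 1 to 2, so F is a cut vertex.
Removing H increases the component count from 1 to 2, so H is a cut vertex.
By contrast removing C leaves 1 component; it is not a cut vertex. No other vertex is a cut vertex either.

2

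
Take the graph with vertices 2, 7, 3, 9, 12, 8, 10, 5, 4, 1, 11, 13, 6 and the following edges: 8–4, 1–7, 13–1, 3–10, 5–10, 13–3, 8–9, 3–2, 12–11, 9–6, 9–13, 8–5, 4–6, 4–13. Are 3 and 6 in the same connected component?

From 3 we can reach 1, 2, 3, 4, 5, 6, 7, 8, 9, 10, 13, which includes 6.

Yes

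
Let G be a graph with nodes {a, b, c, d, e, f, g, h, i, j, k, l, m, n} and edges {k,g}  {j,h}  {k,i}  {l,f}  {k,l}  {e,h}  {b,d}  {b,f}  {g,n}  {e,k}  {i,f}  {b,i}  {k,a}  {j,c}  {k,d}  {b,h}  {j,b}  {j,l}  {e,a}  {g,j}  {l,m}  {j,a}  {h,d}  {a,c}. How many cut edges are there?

The edges on the cycle e-k-g-j-b-h-e are not bridges since each lies on that cycle.
But removing m-l disconnects m from l; removing n-g disconnects n from g — these are bridges.
That makes 2 bridges.

2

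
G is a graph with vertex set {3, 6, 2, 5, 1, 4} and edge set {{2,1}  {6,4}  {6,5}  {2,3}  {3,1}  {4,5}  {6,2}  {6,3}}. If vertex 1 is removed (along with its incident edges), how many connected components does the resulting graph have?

1

With 1 gone, the remaining components are: {2, 3, 4, 5, 6}.
That is 1 component.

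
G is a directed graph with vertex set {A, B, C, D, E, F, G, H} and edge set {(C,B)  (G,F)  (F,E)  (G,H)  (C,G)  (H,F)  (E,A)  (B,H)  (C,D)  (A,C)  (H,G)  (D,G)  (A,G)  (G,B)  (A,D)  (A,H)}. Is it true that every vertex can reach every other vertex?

From G we can reach every vertex (A, B, C, D, E, F, G, H), and every vertex can reach G (A, B, C, D, E, F, G, H). So the whole graph is one strongly connected component.

Yes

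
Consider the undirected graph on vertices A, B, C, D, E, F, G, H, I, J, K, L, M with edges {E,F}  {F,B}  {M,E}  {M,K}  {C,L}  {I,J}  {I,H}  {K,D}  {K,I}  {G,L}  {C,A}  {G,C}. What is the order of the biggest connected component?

9

Starting from A we can reach A, C, G, L. That is one component of size 4.
Starting from B we can reach B, D, E, F, H, I, J, K, M. That is one component of size 9.
The largest has 9 vertices.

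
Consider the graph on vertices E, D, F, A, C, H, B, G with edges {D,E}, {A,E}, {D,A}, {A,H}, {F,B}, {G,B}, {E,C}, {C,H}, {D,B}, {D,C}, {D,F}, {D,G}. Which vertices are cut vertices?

D

Removing D increases the component count from 1 to 2, so D is a cut vertex.
By contrast removing F leaves 1 component; it is not a cut vertex. No other vertex is a cut vertex either.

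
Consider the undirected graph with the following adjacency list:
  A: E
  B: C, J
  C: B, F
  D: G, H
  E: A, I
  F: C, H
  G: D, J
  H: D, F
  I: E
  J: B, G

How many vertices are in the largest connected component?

7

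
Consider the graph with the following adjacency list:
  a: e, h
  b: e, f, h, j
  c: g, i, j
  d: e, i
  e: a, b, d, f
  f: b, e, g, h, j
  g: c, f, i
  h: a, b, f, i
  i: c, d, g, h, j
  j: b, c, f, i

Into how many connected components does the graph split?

1

Starting from a we can reach a, b, c, d, e, f, g, h, i, j. That is one component of size 10.
Total: 1 component.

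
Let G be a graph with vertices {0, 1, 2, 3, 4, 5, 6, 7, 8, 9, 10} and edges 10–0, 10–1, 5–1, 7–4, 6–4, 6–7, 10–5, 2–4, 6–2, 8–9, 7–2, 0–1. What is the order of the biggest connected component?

4

3 is isolated — a component by itself.
Starting from 8 we can reach 8, 9. That is one component of size 2.
Starting from 0 we can reach 0, 1, 5, 10. That is one component of size 4.
Starting from 2 we can reach 2, 4, 6, 7. That is one component of size 4.
The largest has 4 vertices.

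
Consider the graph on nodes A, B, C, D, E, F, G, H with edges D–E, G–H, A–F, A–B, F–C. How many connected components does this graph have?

3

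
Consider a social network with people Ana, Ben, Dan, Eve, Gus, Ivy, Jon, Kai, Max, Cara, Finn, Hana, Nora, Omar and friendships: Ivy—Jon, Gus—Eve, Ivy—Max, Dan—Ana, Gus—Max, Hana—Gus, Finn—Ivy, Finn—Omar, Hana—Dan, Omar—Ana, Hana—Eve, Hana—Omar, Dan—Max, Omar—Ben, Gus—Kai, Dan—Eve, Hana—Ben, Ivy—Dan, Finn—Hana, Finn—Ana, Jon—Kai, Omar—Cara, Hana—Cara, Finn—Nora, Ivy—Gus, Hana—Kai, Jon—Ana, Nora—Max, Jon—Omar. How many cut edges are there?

The edges on the cycle Finn-Hana-Gus-Kai-Jon-Ivy-Finn are not bridges since each lies on that cycle.
Every edge lies on some cycle, so there are no bridges.

0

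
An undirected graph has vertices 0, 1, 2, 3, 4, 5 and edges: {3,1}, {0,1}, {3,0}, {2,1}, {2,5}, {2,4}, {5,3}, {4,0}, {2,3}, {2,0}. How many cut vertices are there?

0

Removing 4, for instance, still leaves 1 component. No single vertex removal increases the component count — the graph has no articulation points.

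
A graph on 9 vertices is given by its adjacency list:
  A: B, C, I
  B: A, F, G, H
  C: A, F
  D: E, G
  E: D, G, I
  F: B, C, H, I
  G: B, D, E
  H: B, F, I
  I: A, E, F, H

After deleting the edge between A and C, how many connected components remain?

A and C are still connected via A-B-F-C, so the component count stays at 1.

1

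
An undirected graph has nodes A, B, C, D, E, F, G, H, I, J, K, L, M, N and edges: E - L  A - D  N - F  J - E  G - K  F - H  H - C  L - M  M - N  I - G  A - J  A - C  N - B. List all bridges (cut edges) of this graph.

A-D, B-N, G-I, G-K

The edges on the cycle A-J-E-L-M-N-F-H-C-A are not bridges since each lies on that cycle.
But removing G - K disconnects G from K; removing I - G disconnects I from G; removing B - N disconnects B from N; removing A - D disconnects A from D — these are bridges.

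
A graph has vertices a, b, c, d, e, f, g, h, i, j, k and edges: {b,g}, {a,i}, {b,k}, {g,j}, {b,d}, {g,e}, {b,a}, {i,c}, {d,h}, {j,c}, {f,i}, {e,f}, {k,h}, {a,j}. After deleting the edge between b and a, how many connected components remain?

b and a are still connected via b-g-j-a, so the component count stays at 1.

1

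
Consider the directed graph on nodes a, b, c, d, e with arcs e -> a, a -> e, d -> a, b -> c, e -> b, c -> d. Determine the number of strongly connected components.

1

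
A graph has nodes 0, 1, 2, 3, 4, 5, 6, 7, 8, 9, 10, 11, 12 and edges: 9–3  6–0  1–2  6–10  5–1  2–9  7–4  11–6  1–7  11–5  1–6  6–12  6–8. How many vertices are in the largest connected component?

13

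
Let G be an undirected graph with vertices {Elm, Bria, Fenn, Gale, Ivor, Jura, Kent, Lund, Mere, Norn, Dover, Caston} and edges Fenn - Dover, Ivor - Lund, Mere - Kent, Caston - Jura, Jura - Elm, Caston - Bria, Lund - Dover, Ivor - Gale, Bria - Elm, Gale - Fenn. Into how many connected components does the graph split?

4

Norn is isolated — a component by itself.
Starting from Kent we can reach Kent, Mere. That is one component of size 2.
Starting from Elm we can reach Elm, Bria, Jura, Caston. That is one component of size 4.
Starting from Fenn we can reach Fenn, Gale, Ivor, Lund, Dover. That is one component of size 5.
Total: 4 components.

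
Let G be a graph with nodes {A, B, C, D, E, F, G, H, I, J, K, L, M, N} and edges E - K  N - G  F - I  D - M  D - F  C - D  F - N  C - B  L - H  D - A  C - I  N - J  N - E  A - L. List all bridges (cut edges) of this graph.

A-D, A-L, B-C, D-M, E-K, E-N, F-N, G-N, H-L, J-N

The edges on the cycle C-D-F-I-C are not bridges since each lies on that cycle.
But removing G - N disconnects G from N; removing D - A disconnects D from A; removing N - E disconnects N from E; removing L - H disconnects L from H — these are bridges.
In total 10 edges are bridges.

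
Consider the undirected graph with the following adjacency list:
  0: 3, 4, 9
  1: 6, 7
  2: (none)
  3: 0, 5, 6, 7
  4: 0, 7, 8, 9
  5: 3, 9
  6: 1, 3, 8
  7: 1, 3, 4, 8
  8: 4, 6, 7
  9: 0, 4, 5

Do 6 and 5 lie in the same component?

From 6 we can reach 0, 1, 3, 4, 5, 6, 7, 8, 9, which includes 5.

Yes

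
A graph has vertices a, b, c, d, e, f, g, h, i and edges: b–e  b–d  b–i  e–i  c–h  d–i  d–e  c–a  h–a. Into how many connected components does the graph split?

g is isolated — a component by itself.
f is isolated — a component by itself.
Starting from a we can reach a, c, h. That is one component of size 3.
Starting from b we can reach b, d, e, i. That is one component of size 4.
Total: 4 components.

4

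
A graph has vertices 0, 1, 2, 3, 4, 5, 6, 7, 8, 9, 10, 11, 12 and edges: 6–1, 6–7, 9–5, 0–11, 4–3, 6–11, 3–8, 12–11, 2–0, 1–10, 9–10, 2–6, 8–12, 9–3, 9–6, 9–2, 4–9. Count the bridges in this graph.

2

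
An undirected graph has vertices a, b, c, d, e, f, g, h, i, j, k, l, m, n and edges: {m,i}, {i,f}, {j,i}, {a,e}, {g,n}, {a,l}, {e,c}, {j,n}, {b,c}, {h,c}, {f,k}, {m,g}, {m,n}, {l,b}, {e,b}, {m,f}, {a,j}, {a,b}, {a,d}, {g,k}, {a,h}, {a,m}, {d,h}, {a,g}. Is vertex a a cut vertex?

Yes

Deleting a raises the number of components from 1 to 2, so a is a cut vertex.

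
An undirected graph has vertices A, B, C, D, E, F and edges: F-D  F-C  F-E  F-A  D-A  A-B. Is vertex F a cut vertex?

Deleting F raises the number of components from 1 to 3, so F is a cut vertex.

Yes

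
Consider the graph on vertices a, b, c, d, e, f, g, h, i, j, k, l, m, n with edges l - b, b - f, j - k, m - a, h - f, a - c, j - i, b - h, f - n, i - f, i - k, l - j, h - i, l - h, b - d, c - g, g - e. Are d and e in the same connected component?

No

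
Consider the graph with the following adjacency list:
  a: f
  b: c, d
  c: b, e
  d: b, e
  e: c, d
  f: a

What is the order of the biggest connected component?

Starting from a we can reach a, f. That is one component of size 2.
Starting from b we can reach b, c, d, e. That is one component of size 4.
The largest has 4 vertices.

4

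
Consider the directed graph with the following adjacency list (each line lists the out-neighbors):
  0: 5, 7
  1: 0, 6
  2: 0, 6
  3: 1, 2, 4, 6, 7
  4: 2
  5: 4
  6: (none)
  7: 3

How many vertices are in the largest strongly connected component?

7

{0, 1, 2, 3, 4, 5, 7} are all mutually reachable — one SCC of size 7.
{6} is an SCC by itself.
The largest has 7 vertices.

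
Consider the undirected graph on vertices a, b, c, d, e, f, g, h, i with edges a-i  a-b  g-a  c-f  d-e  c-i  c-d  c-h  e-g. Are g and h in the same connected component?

From g we can reach a, b, c, d, e, f, g, h, i, which includes h.

Yes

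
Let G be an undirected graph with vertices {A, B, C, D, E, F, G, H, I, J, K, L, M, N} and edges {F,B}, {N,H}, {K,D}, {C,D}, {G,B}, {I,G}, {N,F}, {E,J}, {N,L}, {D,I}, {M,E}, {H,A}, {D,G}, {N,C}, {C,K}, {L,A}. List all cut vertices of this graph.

Removing E increases the component count from 2 to 3, so E is a cut vertex.
Removing N increases the component count from 2 to 3, so N is a cut vertex.
By contrast removing F leaves 2 components; it is not a cut vertex. No other vertex is a cut vertex either.

E, N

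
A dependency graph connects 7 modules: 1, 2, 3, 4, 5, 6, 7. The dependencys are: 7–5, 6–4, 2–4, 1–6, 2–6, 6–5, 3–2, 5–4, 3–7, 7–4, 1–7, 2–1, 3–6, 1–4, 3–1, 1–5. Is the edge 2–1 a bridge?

No

After removing 2–1, the path 2-3-1 still connects them, so the edge is not a bridge.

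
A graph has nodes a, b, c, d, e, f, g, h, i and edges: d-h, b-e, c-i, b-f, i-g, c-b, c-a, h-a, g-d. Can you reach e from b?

Yes

From b we can reach a, b, c, d, e, f, g, h, i, which includes e.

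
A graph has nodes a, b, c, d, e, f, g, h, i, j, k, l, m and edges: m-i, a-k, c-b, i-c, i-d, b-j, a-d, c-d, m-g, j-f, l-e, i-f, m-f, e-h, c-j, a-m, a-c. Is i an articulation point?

No

Deleting i leaves 2 components (was 2), so i is not a cut vertex.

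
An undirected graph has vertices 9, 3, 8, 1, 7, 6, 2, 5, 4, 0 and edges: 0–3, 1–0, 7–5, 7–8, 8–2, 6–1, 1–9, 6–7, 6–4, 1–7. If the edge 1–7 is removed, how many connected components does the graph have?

1

1 and 7 are still connected via 1-6-7, so the component count stays at 1.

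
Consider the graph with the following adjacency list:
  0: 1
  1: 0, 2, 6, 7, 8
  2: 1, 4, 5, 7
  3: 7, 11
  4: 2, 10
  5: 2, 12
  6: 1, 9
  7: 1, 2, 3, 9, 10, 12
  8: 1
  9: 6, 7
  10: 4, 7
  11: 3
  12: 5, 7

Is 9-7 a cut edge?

After removing 9-7, the path 9-6-1-7 still connects them, so the edge is not a bridge.

No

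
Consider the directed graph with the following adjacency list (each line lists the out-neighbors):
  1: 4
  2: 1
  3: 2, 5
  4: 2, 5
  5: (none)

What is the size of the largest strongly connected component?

3

{1, 2, 4} are all mutually reachable — one SCC of size 3.
{5} is an SCC by itself.
{3} is an SCC by itself.
The largest has 3 vertices.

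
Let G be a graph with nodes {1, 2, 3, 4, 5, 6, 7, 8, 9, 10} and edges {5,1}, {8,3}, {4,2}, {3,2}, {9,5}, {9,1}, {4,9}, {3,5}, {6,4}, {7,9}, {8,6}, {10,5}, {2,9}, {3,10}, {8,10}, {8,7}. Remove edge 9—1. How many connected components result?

9 and 1 are still connected via 9-5-1, so the component count stays at 1.

1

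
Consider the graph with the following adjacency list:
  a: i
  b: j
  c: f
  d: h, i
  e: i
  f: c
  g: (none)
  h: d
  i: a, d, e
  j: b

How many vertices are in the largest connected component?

5

g is isolated — a component by itself.
Starting from b we can reach b, j. That is one component of size 2.
Starting from c we can reach c, f. That is one component of size 2.
Starting from a we can reach a, d, e, h, i. That is one component of size 5.
The largest has 5 vertices.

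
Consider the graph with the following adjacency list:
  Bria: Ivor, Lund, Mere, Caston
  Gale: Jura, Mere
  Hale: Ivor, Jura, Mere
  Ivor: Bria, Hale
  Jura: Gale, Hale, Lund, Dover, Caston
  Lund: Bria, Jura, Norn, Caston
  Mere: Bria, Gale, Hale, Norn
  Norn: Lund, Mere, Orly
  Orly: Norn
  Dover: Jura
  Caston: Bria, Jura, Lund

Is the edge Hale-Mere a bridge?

After removing Hale-Mere, the path Hale-Jura-Gale-Mere still connects them, so the edge is not a bridge.

No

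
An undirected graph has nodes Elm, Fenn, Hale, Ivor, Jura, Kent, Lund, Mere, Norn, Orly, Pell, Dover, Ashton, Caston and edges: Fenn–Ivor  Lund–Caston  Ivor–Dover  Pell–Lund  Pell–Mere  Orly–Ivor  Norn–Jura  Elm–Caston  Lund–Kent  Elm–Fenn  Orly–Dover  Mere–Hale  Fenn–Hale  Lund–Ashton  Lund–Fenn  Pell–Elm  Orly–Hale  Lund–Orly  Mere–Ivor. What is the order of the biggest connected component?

Starting from Jura we can reach Jura, Norn. That is one component of size 2.
Starting from Elm we can reach Elm, Fenn, Hale, Ivor, Kent, Lund, Mere, Orly, Pell, Dover, Ashton, Caston. That is one component of size 12.
The largest has 12 vertices.

12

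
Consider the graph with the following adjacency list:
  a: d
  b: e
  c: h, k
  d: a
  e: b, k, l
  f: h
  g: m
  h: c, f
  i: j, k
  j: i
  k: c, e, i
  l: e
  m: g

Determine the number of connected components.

Starting from a we can reach a, d. That is one component of size 2.
Starting from g we can reach g, m. That is one component of size 2.
Starting from b we can reach b, c, e, f, h, i, j, k, l. That is one component of size 9.
Total: 3 components.

3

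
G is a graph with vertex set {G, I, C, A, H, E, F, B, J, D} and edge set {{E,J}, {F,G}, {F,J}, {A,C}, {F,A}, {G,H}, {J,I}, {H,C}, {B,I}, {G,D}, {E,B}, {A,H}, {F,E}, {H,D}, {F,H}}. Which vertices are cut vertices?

F

Removing F increases the component count from 1 to 2, so F is a cut vertex.
By contrast removing H leaves 1 component; it is not a cut vertex. No other vertex is a cut vertex either.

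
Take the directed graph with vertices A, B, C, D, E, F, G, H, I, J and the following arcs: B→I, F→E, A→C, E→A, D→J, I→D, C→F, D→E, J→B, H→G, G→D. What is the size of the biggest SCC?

4

{A, C, E, F} are all mutually reachable — one SCC of size 4.
{B, D, I, J} are all mutually reachable — one SCC of size 4.
{H} is an SCC by itself.
{G} is an SCC by itself.
The largest has 4 vertices.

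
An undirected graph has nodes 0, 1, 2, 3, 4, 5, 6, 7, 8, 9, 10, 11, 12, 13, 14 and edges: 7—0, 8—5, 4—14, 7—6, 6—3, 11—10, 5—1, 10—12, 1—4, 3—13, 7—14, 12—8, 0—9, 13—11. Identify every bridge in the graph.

0-7, 0-9

The edges on the cycle 7-6-3-13-11-10-12-8-5-1-4-14-7 are not bridges since each lies on that cycle.
But removing 0—9 disconnects 0 from 9; removing 7—0 disconnects 7 from 0 — these are bridges.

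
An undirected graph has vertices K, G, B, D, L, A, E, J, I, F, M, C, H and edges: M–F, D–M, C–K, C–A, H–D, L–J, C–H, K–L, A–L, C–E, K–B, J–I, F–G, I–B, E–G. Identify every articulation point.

Removing C increases the component count from 1 to 2, so C is a cut vertex.
By contrast removing J leaves 1 component; it is not a cut vertex. No other vertex is a cut vertex either.

C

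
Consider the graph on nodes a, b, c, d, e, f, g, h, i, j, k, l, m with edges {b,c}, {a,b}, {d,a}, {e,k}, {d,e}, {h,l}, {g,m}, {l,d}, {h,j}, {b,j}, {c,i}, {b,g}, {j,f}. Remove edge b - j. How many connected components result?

1

b and j are still connected via b-a-d-l-h-j, so the component count stays at 1.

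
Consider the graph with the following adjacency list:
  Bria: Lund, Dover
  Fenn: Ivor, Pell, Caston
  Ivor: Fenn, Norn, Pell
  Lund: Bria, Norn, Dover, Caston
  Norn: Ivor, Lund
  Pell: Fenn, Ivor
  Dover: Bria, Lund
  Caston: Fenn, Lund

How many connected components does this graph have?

1

Starting from Bria we can reach Bria, Fenn, Ivor, Lund, Norn, Pell, Dover, Caston. That is one component of size 8.
Total: 1 component.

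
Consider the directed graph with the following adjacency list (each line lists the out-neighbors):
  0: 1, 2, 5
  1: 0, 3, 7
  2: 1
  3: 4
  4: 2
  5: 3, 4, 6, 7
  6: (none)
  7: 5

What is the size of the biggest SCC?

7

{0, 1, 2, 3, 4, 5, 7} are all mutually reachable — one SCC of size 7.
{6} is an SCC by itself.
The largest has 7 vertices.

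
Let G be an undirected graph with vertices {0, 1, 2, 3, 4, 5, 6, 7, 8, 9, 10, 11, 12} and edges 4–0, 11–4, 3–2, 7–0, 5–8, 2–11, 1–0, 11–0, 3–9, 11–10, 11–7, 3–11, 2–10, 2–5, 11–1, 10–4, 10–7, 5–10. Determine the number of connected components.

12 is isolated — a component by itself.
6 is isolated — a component by itself.
Starting from 0 we can reach 0, 1, 2, 3, 4, 5, 7, 8, 9, 10, 11. That is one component of size 11.
Total: 3 components.

3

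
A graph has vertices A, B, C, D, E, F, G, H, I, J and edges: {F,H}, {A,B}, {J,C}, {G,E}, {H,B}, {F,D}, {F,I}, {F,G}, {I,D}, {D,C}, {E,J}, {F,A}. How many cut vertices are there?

Removing F increases the component count from 1 to 2, so F is a cut vertex.
By contrast removing A leaves 1 component; it is not a cut vertex. No other vertex is a cut vertex either.

1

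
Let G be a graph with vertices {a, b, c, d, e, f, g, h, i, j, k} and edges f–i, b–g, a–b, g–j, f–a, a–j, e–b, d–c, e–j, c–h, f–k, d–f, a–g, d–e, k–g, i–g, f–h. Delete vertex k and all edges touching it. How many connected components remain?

With k gone, the remaining components are: {a, b, c, d, e, f, g, h, i, j}.
That is 1 component.

1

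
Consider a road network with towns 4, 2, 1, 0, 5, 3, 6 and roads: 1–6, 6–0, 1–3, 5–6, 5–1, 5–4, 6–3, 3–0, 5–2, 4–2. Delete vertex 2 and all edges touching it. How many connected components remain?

With 2 gone, the remaining components are: {0, 1, 3, 4, 5, 6}.
That is 1 component.

1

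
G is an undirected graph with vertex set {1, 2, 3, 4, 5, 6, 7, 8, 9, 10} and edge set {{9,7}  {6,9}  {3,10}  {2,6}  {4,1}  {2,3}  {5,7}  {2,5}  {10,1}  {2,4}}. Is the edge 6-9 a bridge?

After removing 6-9, the path 6-2-5-7-9 still connects them, so the edge is not a bridge.

No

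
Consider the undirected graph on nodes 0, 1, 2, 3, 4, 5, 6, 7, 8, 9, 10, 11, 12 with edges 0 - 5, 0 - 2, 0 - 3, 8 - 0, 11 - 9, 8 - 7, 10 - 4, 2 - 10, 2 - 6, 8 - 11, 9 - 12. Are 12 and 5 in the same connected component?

Yes

From 12 we can reach 0, 2, 3, 4, 5, 6, 7, 8, 9, 10, 11, 12, which includes 5.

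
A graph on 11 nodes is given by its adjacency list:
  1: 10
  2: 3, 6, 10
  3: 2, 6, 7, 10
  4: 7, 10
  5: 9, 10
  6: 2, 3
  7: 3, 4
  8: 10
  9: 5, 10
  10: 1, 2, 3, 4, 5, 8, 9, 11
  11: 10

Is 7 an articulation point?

No

Deleting 7 leaves 1 component (was 1) (its neighbors 3, 4 remain connected to each other), so 7 is not a cut vertex.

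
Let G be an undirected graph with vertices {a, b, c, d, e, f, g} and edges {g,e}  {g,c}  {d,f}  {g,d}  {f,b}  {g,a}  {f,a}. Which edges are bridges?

b-f, c-g, e-g

The edges on the cycle g-d-f-a-g are not bridges since each lies on that cycle.
But removing g-c disconnects g from c; removing e-g disconnects e from g; removing b-f disconnects b from f — these are bridges.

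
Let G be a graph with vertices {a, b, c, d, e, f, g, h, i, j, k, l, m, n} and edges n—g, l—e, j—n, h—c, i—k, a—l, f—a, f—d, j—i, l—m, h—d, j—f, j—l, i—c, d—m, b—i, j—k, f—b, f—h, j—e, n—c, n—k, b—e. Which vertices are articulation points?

Removing n increases the component count from 1 to 2, so n is a cut vertex.
By contrast removing k leaves 1 component; it is not a cut vertex. No other vertex is a cut vertex either.

n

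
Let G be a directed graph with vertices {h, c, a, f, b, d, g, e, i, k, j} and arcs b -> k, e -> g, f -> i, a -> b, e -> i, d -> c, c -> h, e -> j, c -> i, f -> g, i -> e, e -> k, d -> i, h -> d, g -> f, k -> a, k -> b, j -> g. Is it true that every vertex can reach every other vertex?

No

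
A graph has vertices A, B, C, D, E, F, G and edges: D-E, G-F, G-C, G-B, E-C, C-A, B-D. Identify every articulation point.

Removing C increases the component count from 1 to 2, so C is a cut vertex.
Removing G increases the component count from 1 to 2, so G is a cut vertex.
By contrast removing D leaves 1 component; it is not a cut vertex. No other vertex is a cut vertex either.

C, G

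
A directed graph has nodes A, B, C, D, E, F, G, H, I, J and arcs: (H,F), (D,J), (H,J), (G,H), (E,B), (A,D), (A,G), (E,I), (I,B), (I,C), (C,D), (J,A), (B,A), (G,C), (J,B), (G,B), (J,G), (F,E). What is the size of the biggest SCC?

10

{A, B, C, D, E, F, G, H, I, J} are all mutually reachable — one SCC of size 10.
The largest has 10 vertices.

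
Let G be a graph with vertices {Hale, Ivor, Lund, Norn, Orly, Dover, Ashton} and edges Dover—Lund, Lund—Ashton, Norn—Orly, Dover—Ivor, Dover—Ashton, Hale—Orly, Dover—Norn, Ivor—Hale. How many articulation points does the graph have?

Removing Dover increases the component count from 1 to 2, so Dover is a cut vertex.
By contrast removing Hale leaves 1 component; it is not a cut vertex. No other vertex is a cut vertex either.

1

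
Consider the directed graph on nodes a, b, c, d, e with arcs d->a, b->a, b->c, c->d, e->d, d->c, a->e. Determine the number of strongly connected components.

2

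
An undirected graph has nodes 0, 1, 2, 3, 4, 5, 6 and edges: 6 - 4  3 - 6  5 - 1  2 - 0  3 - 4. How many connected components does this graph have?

Starting from 1 we can reach 1, 5. That is one component of size 2.
Starting from 0 we can reach 0, 2. That is one component of size 2.
Starting from 3 we can reach 3, 4, 6. That is one component of size 3.
Total: 3 components.

3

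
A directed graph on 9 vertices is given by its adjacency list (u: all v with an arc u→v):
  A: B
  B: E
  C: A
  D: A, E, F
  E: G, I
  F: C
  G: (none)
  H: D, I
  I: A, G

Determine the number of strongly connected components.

6

{A, B, E, I} are all mutually reachable — one SCC of size 4.
{F} is an SCC by itself.
{H} is an SCC by itself.
{D} is an SCC by itself.
{G} is an SCC by itself.
(and 1 more singleton SCC)
That gives 6 strongly connected components.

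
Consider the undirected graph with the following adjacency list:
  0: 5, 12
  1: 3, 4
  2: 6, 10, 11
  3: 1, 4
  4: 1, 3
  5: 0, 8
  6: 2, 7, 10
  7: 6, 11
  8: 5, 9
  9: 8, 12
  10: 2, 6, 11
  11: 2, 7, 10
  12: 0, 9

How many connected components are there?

Starting from 1 we can reach 1, 3, 4. That is one component of size 3.
Starting from 0 we can reach 0, 5, 8, 9, 12. That is one component of size 5.
Starting from 2 we can reach 2, 6, 7, 10, 11. That is one component of size 5.
Total: 3 components.

3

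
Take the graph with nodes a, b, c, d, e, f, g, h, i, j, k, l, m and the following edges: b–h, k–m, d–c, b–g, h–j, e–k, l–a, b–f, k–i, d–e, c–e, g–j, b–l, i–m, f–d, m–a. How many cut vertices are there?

1

Removing b increases the component count from 1 to 2, so b is a cut vertex.
By contrast removing j leaves 1 component; it is not a cut vertex. No other vertex is a cut vertex either.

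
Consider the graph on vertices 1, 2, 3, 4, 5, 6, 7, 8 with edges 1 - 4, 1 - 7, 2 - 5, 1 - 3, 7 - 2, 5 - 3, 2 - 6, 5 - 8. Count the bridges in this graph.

The edges on the cycle 1-7-2-5-3-1 are not bridges since each lies on that cycle.
But removing 2 - 6 disconnects 2 from 6; removing 1 - 4 disconnects 1 from 4; removing 5 - 8 disconnects 5 from 8 — these are bridges.
That makes 3 bridges.

3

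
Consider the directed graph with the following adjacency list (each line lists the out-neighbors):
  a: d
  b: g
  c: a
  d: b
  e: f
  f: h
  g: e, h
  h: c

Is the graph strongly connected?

From b we can reach every vertex (a, b, c, d, e, f, g, h), and every vertex can reach b (a, b, c, d, e, f, g, h). So the whole graph is one strongly connected component.

Yes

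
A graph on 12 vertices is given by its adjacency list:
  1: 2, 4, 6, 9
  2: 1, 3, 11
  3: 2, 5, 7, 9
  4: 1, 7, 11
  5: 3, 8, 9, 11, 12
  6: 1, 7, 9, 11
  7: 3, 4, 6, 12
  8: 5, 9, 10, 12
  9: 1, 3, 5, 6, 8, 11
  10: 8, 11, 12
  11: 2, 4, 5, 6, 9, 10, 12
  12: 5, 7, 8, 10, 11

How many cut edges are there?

0

The edges on the cycle 11-4-7-3-2-11 are not bridges since each lies on that cycle.
Every edge lies on some cycle, so there are no bridges.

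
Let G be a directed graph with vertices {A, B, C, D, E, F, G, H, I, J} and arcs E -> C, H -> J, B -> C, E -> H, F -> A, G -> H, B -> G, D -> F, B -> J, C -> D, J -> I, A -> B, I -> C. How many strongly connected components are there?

{A, B, C, D, F, G, H, I, J} are all mutually reachable — one SCC of size 9.
{E} is an SCC by itself.
That gives 2 strongly connected components.

2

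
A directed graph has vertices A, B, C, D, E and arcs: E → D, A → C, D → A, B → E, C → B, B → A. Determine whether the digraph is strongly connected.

Yes

From D we can reach every vertex (A, B, C, D, E), and every vertex can reach D (A, B, C, D, E). So the whole graph is one strongly connected component.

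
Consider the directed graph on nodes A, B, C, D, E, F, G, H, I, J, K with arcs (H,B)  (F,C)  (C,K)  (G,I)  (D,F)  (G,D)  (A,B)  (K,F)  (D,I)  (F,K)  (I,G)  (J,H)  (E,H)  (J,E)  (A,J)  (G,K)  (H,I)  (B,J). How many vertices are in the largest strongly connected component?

4

{B, E, H, J} are all mutually reachable — one SCC of size 4.
{D, G, I} are all mutually reachable — one SCC of size 3.
{C, F, K} are all mutually reachable — one SCC of size 3.
{A} is an SCC by itself.
The largest has 4 vertices.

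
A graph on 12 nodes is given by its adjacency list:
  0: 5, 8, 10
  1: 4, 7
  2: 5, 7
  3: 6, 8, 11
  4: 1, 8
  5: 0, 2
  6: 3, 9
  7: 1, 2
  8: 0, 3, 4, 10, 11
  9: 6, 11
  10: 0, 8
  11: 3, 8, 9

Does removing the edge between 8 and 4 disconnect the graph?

No

After removing 8-4, the path 8-0-5-2-7-1-4 still connects them, so the edge is not a bridge.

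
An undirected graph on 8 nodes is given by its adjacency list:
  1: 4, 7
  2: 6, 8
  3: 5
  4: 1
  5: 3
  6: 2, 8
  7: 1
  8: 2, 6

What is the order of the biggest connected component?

3

Starting from 3 we can reach 3, 5. That is one component of size 2.
Starting from 1 we can reach 1, 4, 7. That is one component of size 3.
Starting from 2 we can reach 2, 6, 8. That is one component of size 3.
The largest has 3 vertices.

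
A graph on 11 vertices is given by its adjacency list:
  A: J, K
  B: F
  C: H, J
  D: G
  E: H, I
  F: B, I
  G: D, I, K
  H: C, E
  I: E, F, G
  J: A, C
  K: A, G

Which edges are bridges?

The edges on the cycle K-A-J-C-H-E-I-G-K are not bridges since each lies on that cycle.
But removing F-B disconnects F from B; removing F-I disconnects F from I; removing D-G disconnects D from G — these are bridges.

B-F, D-G, F-I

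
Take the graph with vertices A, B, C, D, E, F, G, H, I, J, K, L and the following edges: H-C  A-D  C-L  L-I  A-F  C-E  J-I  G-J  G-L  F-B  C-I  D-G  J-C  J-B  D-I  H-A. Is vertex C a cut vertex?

Deleting C raises the number of components from 2 to 3, so C is a cut vertex.

Yes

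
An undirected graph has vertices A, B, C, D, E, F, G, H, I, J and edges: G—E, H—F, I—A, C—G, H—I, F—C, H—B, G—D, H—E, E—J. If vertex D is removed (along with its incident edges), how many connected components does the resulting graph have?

With D gone, the remaining components are: {A, B, C, E, F, G, H, I, J}.
That is 1 component.

1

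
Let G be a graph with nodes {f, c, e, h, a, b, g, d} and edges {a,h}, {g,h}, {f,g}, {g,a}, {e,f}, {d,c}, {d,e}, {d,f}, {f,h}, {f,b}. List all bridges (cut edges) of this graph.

b-f, c-d

The edges on the cycle d-e-f-d are not bridges since each lies on that cycle.
But removing c—d disconnects c from d; removing f—b disconnects f from b — these are bridges.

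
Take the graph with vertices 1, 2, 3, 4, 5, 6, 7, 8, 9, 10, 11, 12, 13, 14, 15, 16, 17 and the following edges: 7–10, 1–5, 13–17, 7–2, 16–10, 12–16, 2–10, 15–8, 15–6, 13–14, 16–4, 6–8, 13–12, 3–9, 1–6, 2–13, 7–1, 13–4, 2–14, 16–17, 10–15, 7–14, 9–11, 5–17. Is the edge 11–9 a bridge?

Removing 11–9 leaves no path between 11 and 9: the component count goes from 2 to 3. So it is a bridge.

Yes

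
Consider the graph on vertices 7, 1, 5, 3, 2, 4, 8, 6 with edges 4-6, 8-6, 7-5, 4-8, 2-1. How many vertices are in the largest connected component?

3 is isolated — a component by itself.
Starting from 1 we can reach 1, 2. That is one component of size 2.
Starting from 5 we can reach 5, 7. That is one component of size 2.
Starting from 4 we can reach 4, 6, 8. That is one component of size 3.
The largest has 3 vertices.

3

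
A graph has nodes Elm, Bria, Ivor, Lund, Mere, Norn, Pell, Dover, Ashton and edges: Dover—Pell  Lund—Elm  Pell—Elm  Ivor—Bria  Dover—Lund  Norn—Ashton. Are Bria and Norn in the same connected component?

The component containing Bria is {Bria, Ivor}, and Norn is not in it.

No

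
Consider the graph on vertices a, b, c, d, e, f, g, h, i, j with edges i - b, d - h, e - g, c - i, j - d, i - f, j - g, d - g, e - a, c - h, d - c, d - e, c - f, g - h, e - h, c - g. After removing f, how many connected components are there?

1

With f gone, the remaining components are: {a, b, c, d, e, g, h, i, j}.
That is 1 component.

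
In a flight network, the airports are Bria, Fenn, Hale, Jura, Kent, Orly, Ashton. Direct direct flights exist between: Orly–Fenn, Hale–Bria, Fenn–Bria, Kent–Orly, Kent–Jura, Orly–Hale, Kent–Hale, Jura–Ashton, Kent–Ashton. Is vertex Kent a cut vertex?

Yes

Deleting Kent raises the number of components from 1 to 2, so Kent is a cut vertex.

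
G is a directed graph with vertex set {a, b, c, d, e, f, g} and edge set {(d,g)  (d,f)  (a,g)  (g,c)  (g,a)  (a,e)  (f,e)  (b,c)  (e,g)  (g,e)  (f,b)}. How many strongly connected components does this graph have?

5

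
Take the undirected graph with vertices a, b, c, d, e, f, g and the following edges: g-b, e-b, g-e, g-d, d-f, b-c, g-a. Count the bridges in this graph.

The edges on the cycle g-e-b-g are not bridges since each lies on that cycle.
But removing d-f disconnects d from f; removing b-c disconnects b from c; removing g-d disconnects g from d; removing g-a disconnects g from a — these are bridges.
That makes 4 bridges.

4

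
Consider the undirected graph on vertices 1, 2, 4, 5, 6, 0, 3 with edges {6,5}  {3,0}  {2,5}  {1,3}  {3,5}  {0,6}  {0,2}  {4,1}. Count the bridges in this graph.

2

The edges on the cycle 0-2-5-6-0 are not bridges since each lies on that cycle.
But removing 4-1 disconnects 4 from 1; removing 1-3 disconnects 1 from 3 — these are bridges.
That makes 2 bridges.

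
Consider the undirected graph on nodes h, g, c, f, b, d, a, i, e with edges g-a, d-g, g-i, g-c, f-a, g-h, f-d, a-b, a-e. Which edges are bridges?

a-b, a-e, c-g, g-h, g-i

The edges on the cycle f-d-g-a-f are not bridges since each lies on that cycle.
But removing g-h disconnects g from h; removing e-a disconnects e from a; removing g-c disconnects g from c; removing a-b disconnects a from b — these are bridges.
In total 5 edges are bridges.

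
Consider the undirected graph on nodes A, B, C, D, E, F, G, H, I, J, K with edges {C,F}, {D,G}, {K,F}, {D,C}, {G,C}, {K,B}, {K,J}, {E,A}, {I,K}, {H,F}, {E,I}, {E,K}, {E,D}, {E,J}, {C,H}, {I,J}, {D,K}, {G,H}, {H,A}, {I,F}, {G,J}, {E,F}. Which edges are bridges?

The edges on the cycle E-I-K-E are not bridges since each lies on that cycle.
But removing K-B disconnects K from B — this is a bridge.

B-K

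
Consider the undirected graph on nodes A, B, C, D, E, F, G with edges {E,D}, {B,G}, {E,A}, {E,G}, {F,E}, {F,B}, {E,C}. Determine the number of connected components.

1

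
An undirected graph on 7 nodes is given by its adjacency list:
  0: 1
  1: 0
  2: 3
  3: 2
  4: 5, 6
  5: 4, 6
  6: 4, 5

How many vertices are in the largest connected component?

3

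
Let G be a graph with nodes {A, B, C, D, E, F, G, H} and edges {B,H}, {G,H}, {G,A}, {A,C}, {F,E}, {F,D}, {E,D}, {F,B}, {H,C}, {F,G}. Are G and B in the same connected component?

Yes

From G we can reach A, B, C, D, E, F, G, H, which includes B.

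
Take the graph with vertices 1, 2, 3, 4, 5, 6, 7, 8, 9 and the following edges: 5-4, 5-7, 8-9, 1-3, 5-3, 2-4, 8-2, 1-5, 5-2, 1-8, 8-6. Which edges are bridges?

5-7, 6-8, 8-9

The edges on the cycle 5-2-4-5 are not bridges since each lies on that cycle.
But removing 8-9 disconnects 8 from 9; removing 7-5 disconnects 7 from 5; removing 6-8 disconnects 6 from 8 — these are bridges.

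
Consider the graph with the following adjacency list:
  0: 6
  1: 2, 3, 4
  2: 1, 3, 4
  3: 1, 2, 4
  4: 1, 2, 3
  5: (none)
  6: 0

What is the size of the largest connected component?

4

5 is isolated — a component by itself.
Starting from 0 we can reach 0, 6. That is one component of size 2.
Starting from 1 we can reach 1, 2, 3, 4. That is one component of size 4.
The largest has 4 vertices.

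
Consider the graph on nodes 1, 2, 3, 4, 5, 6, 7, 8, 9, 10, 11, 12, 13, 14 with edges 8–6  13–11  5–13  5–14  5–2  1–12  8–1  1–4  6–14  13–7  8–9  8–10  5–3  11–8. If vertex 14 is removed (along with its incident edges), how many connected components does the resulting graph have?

1

With 14 gone, the remaining components are: {1, 2, 3, 4, 5, 6, 7, 8, 9, 10, 11, 12, 13}.
That is 1 component.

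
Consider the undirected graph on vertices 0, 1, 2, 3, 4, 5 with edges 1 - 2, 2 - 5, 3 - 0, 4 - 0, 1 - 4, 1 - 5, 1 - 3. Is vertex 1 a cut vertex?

Yes

Deleting 1 raises the number of components from 1 to 2, so 1 is a cut vertex.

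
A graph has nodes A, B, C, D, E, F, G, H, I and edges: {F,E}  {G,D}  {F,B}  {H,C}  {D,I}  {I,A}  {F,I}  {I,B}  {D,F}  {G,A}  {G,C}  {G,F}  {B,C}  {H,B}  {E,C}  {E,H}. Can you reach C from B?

Yes

From B we can reach A, B, C, D, E, F, G, H, I, which includes C.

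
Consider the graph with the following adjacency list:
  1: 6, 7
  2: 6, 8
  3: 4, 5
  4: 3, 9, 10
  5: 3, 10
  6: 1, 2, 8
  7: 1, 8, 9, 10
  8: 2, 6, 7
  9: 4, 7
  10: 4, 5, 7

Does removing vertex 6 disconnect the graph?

No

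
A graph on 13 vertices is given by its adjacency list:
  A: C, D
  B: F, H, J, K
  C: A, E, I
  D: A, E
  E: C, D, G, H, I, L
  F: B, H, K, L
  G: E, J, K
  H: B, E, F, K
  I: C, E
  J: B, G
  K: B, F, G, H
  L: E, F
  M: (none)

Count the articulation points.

1

Removing E increases the component count from 2 to 3, so E is a cut vertex.
By contrast removing D leaves 2 components; it is not a cut vertex. No other vertex is a cut vertex either.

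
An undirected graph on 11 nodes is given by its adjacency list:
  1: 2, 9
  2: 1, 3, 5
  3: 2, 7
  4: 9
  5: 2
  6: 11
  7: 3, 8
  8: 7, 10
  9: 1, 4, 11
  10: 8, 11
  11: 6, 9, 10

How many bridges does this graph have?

The edges on the cycle 8-10-11-9-1-2-3-7-8 are not bridges since each lies on that cycle.
But removing 6-11 disconnects 6 from 11; removing 5-2 disconnects 5 from 2; removing 4-9 disconnects 4 from 9 — these are bridges.
That makes 3 bridges.

3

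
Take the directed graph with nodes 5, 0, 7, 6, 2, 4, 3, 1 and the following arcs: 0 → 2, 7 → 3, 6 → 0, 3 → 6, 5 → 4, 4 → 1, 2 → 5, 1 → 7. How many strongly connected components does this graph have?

1

{0, 1, 2, 3, 4, 5, 6, 7} are all mutually reachable — one SCC of size 8.
That gives 1 strongly connected component.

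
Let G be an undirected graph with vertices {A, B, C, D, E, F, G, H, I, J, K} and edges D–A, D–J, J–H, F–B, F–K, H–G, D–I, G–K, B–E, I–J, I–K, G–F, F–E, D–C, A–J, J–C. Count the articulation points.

1

Removing F increases the component count from 1 to 2, so F is a cut vertex.
By contrast removing C leaves 1 component; it is not a cut vertex. No other vertex is a cut vertex either.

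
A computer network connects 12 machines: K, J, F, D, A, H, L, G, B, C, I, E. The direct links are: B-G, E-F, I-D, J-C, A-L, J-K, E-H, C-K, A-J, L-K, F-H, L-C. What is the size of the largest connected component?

5

Starting from D we can reach D, I. That is one component of size 2.
Starting from B we can reach B, G. That is one component of size 2.
Starting from E we can reach E, F, H. That is one component of size 3.
Starting from A we can reach A, C, J, K, L. That is one component of size 5.
The largest has 5 vertices.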